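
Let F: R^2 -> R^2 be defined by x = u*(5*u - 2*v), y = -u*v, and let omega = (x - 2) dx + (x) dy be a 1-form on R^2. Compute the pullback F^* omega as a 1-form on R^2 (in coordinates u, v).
F^* omega = (50*u^3 - 35*u^2*v + 6*u*v^2 - 20*u + 4*v) du + (u*(-15*u^2 + 6*u*v + 4)) dv

Using F^*(f dg) = (f ∘ F) d(g ∘ F), substitute each coordinate x_i by F_i(u, v) in f_i, and replace dx_i by d F_i = (∂F_i/∂u) du + (∂F_i/∂v) dv.
  For the x component: f_1(F) = 5*u^2 - 2*u*v - 2; d F_1 = (10*u - 2*v) du + (-2*u) dv
  For the y component: f_2(F) = u*(5*u - 2*v); d F_2 = (-v) du + (-u) dv
Combining and collecting du, dv coefficients:
  coeff of du: 50*u^3 - 35*u^2*v + 6*u*v^2 - 20*u + 4*v
  coeff of dv: u*(-15*u^2 + 6*u*v + 4)
F^* omega = (50*u^3 - 35*u^2*v + 6*u*v^2 - 20*u + 4*v) du + (u*(-15*u^2 + 6*u*v + 4)) dv.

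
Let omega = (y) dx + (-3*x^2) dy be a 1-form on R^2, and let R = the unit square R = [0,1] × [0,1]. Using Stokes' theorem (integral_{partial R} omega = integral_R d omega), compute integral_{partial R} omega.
integral_(partial R) omega = -4

Stokes: integral_partial_R omega = integral_R d omega with d omega = (∂Q/∂x - ∂P/∂y) dx ∧ dy.
  ∂Q/∂x = -6*x
  ∂P/∂y = 1
  integrand = ∂Q/∂x - ∂P/∂y = -6*x - 1.
Integrating over R: integral_0^1 integral_0^1 (-6*x - 1) dx dy = -4.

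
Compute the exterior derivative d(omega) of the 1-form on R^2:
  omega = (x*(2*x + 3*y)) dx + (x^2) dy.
d(omega) = (-x) dx ∧ dy

For a 1-form omega = sum_i f_i dx_i, the exterior derivative is
  d(omega) = sum_{i < j} (∂f_j/∂x_i - ∂f_i/∂x_j) dx_i ∧ dx_j.
  coefficient of dx ∧ dy: ∂f_2/∂x - ∂f_1/∂y = ∂(x^2)/∂x - ∂(x*(2*x + 3*y))/∂y = -x
Assembling: d(omega) = (-x) dx ∧ dy.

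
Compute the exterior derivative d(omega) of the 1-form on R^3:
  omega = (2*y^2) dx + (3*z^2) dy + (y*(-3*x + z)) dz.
d(omega) = (-4*y) dx ∧ dy + (-3*y) dx ∧ dz + (-3*x - 5*z) dy ∧ dz

For a 1-form omega = sum_i f_i dx_i, the exterior derivative is
  d(omega) = sum_{i < j} (∂f_j/∂x_i - ∂f_i/∂x_j) dx_i ∧ dx_j.
  coefficient of dx ∧ dy: ∂f_2/∂x - ∂f_1/∂y = ∂(3*z^2)/∂x - ∂(2*y^2)/∂y = -4*y
  coefficient of dx ∧ dz: ∂f_3/∂x - ∂f_1/∂z = ∂(y*(-3*x + z))/∂x - ∂(2*y^2)/∂z = -3*y
  coefficient of dy ∧ dz: ∂f_3/∂y - ∂f_2/∂z = ∂(y*(-3*x + z))/∂y - ∂(3*z^2)/∂z = -3*x - 5*z
Assembling: d(omega) = (-4*y) dx ∧ dy + (-3*y) dx ∧ dz + (-3*x - 5*z) dy ∧ dz.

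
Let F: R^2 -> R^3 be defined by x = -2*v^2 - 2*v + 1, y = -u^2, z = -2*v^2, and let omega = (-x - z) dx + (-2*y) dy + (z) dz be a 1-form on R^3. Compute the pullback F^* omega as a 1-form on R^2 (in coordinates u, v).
F^* omega = (-4*u^3) du + (-8*v^3 - 16*v^2 + 2) dv

Using F^*(f dg) = (f ∘ F) d(g ∘ F), substitute each coordinate x_i by F_i(u, v) in f_i, and replace dx_i by d F_i = (∂F_i/∂u) du + (∂F_i/∂v) dv.
  For the x component: f_1(F) = 4*v^2 + 2*v - 1; d F_1 = (0) du + (-4*v - 2) dv
  For the y component: f_2(F) = 2*u^2; d F_2 = (-2*u) du + (0) dv
  For the z component: f_3(F) = -2*v^2; d F_3 = (0) du + (-4*v) dv
Combining and collecting du, dv coefficients:
  coeff of du: -4*u^3
  coeff of dv: -8*v^3 - 16*v^2 + 2
F^* omega = (-4*u^3) du + (-8*v^3 - 16*v^2 + 2) dv.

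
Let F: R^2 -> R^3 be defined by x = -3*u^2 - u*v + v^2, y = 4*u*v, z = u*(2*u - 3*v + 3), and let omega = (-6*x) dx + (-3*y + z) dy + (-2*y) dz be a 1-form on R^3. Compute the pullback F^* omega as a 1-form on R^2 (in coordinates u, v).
F^* omega = (-108*u^3 - 78*u^2*v - 6*u*v^2 - 12*u*v + 6*v^3) du + (-10*u^3 - 6*u^2*v + 12*u^2 + 18*u*v^2 - 12*v^3) dv

Using F^*(f dg) = (f ∘ F) d(g ∘ F), substitute each coordinate x_i by F_i(u, v) in f_i, and replace dx_i by d F_i = (∂F_i/∂u) du + (∂F_i/∂v) dv.
  For the x component: f_1(F) = 18*u^2 + 6*u*v - 6*v^2; d F_1 = (-6*u - v) du + (-u + 2*v) dv
  For the y component: f_2(F) = u*(2*u - 15*v + 3); d F_2 = (4*v) du + (4*u) dv
  For the z component: f_3(F) = -8*u*v; d F_3 = (4*u - 3*v + 3) du + (-3*u) dv
Combining and collecting du, dv coefficients:
  coeff of du: -108*u^3 - 78*u^2*v - 6*u*v^2 - 12*u*v + 6*v^3
  coeff of dv: -10*u^3 - 6*u^2*v + 12*u^2 + 18*u*v^2 - 12*v^3
F^* omega = (-108*u^3 - 78*u^2*v - 6*u*v^2 - 12*u*v + 6*v^3) du + (-10*u^3 - 6*u^2*v + 12*u^2 + 18*u*v^2 - 12*v^3) dv.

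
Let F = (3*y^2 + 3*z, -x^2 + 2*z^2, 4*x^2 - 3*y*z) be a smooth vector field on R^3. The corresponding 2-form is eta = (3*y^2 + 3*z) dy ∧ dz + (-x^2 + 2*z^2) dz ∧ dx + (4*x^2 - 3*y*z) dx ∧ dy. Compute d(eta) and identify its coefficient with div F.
d(eta) = (-3*y) dx ∧ dy ∧ dz; div F = -3*y

For a 2-form in R^3 of the form above, applying d gives a 3-form with coefficient ∂P/∂x + ∂Q/∂y + ∂R/∂z:
  ∂P/∂x = 0
  ∂Q/∂y = 0
  ∂R/∂z = -3*y
Sum = -3*y, which is exactly div F.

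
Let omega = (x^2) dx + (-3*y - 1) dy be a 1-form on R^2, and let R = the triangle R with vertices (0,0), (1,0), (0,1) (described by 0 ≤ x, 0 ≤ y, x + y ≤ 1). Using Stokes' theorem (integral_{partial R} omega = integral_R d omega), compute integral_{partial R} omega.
integral_(partial R) omega = 0

Stokes: integral_partial_R omega = integral_R d omega with d omega = (∂Q/∂x - ∂P/∂y) dx ∧ dy.
  ∂Q/∂x = 0
  ∂P/∂y = 0
  integrand = ∂Q/∂x - ∂P/∂y = 0.
Integrating over R: integral_0^1 integral_0^{1-x} (0) dy dx = 0.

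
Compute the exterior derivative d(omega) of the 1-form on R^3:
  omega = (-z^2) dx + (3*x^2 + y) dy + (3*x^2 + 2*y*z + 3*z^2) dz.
d(omega) = (6*x) dx ∧ dy + (6*x + 2*z) dx ∧ dz + (2*z) dy ∧ dz

For a 1-form omega = sum_i f_i dx_i, the exterior derivative is
  d(omega) = sum_{i < j} (∂f_j/∂x_i - ∂f_i/∂x_j) dx_i ∧ dx_j.
  coefficient of dx ∧ dy: ∂f_2/∂x - ∂f_1/∂y = ∂(3*x^2 + y)/∂x - ∂(-z^2)/∂y = 6*x
  coefficient of dx ∧ dz: ∂f_3/∂x - ∂f_1/∂z = ∂(3*x^2 + 2*y*z + 3*z^2)/∂x - ∂(-z^2)/∂z = 6*x + 2*z
  coefficient of dy ∧ dz: ∂f_3/∂y - ∂f_2/∂z = ∂(3*x^2 + 2*y*z + 3*z^2)/∂y - ∂(3*x^2 + y)/∂z = 2*z
Assembling: d(omega) = (6*x) dx ∧ dy + (6*x + 2*z) dx ∧ dz + (2*z) dy ∧ dz.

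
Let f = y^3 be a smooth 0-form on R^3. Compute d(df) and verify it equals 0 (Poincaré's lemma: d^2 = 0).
d(df) = 0

Step 1: df = sum_i (∂f/∂x_i) dx_i = (0) dx + (3*y^2) dy + (0) dz.
Step 2: Apply d again. Using the 1-form formula, the coefficient of dx ∧ dy in d(df) is ∂^2 f/∂x ∂y - ∂^2 f/∂y ∂x = (0) - (0) = 0 (equality of mixed partials for smooth f).
Similarly for dx ∧ dz and dy ∧ dz — all coefficients vanish. So d(df) = 0.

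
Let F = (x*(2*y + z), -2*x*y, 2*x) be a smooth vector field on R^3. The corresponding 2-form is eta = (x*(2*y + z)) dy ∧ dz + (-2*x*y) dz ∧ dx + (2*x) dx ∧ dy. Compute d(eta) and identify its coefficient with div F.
d(eta) = (-2*x + 2*y + z) dx ∧ dy ∧ dz; div F = -2*x + 2*y + z

For a 2-form in R^3 of the form above, applying d gives a 3-form with coefficient ∂P/∂x + ∂Q/∂y + ∂R/∂z:
  ∂P/∂x = 2*y + z
  ∂Q/∂y = -2*x
  ∂R/∂z = 0
Sum = -2*x + 2*y + z, which is exactly div F.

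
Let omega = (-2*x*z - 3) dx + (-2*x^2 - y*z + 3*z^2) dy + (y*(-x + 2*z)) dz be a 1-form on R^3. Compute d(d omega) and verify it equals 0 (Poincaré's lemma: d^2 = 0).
d(d omega) = 0

Step 1: d omega = sum_{i<j} (∂f_j/∂x_i - ∂f_i/∂x_j) dx_i ∧ dx_j:
  coeff of dx ∧ dy: -4*x
  coeff of dx ∧ dz: 2*x - y
  coeff of dy ∧ dz: -x + y - 4*z
Step 2: Apply d again to each 2-form coefficient. The only possible 3-form in R^3 is dx ∧ dy ∧ dz, with coefficient
  ∂(coeff of dy∧dz)/∂x - ∂(coeff of dx∧dz)/∂y + ∂(coeff of dx∧dy)/∂z
  = ∂/∂x (-x + y - 4*z) - ∂/∂y (2*x - y) + ∂/∂z (-4*x).
Each of these terms simplifies to sums of mixed partials that cancel in pairs. The result is 0 (by equality of mixed partials for smooth functions — Schwarz / Clairaut).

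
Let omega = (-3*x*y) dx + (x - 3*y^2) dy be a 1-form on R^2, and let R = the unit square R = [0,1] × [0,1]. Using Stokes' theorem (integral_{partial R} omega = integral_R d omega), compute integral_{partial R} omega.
integral_(partial R) omega = 5/2

Stokes: integral_partial_R omega = integral_R d omega with d omega = (∂Q/∂x - ∂P/∂y) dx ∧ dy.
  ∂Q/∂x = 1
  ∂P/∂y = -3*x
  integrand = ∂Q/∂x - ∂P/∂y = 3*x + 1.
Integrating over R: integral_0^1 integral_0^1 (3*x + 1) dx dy = 5/2.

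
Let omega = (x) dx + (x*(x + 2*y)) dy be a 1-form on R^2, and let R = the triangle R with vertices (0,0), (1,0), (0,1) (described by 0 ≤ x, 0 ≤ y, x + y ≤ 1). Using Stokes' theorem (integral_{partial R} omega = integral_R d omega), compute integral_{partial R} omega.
integral_(partial R) omega = 2/3

Stokes: integral_partial_R omega = integral_R d omega with d omega = (∂Q/∂x - ∂P/∂y) dx ∧ dy.
  ∂Q/∂x = 2*x + 2*y
  ∂P/∂y = 0
  integrand = ∂Q/∂x - ∂P/∂y = 2*x + 2*y.
Integrating over R: integral_0^1 integral_0^{1-x} (2*x + 2*y) dy dx = 2/3.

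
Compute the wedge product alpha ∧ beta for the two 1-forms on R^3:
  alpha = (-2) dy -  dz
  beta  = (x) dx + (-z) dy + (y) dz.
alpha ∧ beta = (2*x) dx ∧ dy + (-2*y - z) dy ∧ dz + (x) dx ∧ dz

Distribute the wedge, using dx_i ∧ dx_j = -dx_j ∧ dx_i and dx_i ∧ dx_i = 0. For each pair (i, j) with i < j, the coefficient of dx_i ∧ dx_j in alpha ∧ beta is (alpha_i * beta_j - alpha_j * beta_i). Collecting: alpha ∧ beta = (2*x) dx ∧ dy + (-2*y - z) dy ∧ dz + (x) dx ∧ dz.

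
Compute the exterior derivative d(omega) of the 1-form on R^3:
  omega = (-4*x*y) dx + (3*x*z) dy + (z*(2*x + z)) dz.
d(omega) = (4*x + 3*z) dx ∧ dy + (2*z) dx ∧ dz + (-3*x) dy ∧ dz

For a 1-form omega = sum_i f_i dx_i, the exterior derivative is
  d(omega) = sum_{i < j} (∂f_j/∂x_i - ∂f_i/∂x_j) dx_i ∧ dx_j.
  coefficient of dx ∧ dy: ∂f_2/∂x - ∂f_1/∂y = ∂(3*x*z)/∂x - ∂(-4*x*y)/∂y = 4*x + 3*z
  coefficient of dx ∧ dz: ∂f_3/∂x - ∂f_1/∂z = ∂(z*(2*x + z))/∂x - ∂(-4*x*y)/∂z = 2*z
  coefficient of dy ∧ dz: ∂f_3/∂y - ∂f_2/∂z = ∂(z*(2*x + z))/∂y - ∂(3*x*z)/∂z = -3*x
Assembling: d(omega) = (4*x + 3*z) dx ∧ dy + (2*z) dx ∧ dz + (-3*x) dy ∧ dz.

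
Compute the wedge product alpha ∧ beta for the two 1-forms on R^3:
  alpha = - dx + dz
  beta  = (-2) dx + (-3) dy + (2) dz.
alpha ∧ beta = (3) dx ∧ dy + (3) dy ∧ dz

Distribute the wedge, using dx_i ∧ dx_j = -dx_j ∧ dx_i and dx_i ∧ dx_i = 0. For each pair (i, j) with i < j, the coefficient of dx_i ∧ dx_j in alpha ∧ beta is (alpha_i * beta_j - alpha_j * beta_i). Collecting: alpha ∧ beta = (3) dx ∧ dy + (3) dy ∧ dz.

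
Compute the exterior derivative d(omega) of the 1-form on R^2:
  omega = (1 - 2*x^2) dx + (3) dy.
d(omega) = 0

For a 1-form omega = sum_i f_i dx_i, the exterior derivative is
  d(omega) = sum_{i < j} (∂f_j/∂x_i - ∂f_i/∂x_j) dx_i ∧ dx_j.

Assembling: d(omega) = 0.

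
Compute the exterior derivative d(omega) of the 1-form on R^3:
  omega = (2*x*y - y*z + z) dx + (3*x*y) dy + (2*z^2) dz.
d(omega) = (-2*x + 3*y + z) dx ∧ dy + (y - 1) dx ∧ dz

For a 1-form omega = sum_i f_i dx_i, the exterior derivative is
  d(omega) = sum_{i < j} (∂f_j/∂x_i - ∂f_i/∂x_j) dx_i ∧ dx_j.
  coefficient of dx ∧ dy: ∂f_2/∂x - ∂f_1/∂y = ∂(3*x*y)/∂x - ∂(2*x*y - y*z + z)/∂y = -2*x + 3*y + z
  coefficient of dx ∧ dz: ∂f_3/∂x - ∂f_1/∂z = ∂(2*z^2)/∂x - ∂(2*x*y - y*z + z)/∂z = y - 1
Assembling: d(omega) = (-2*x + 3*y + z) dx ∧ dy + (y - 1) dx ∧ dz.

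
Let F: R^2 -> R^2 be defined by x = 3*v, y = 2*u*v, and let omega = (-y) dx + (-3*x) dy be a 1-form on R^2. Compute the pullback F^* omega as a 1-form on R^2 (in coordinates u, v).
F^* omega = (-18*v^2) du + (-24*u*v) dv

Using F^*(f dg) = (f ∘ F) d(g ∘ F), substitute each coordinate x_i by F_i(u, v) in f_i, and replace dx_i by d F_i = (∂F_i/∂u) du + (∂F_i/∂v) dv.
  For the x component: f_1(F) = -2*u*v; d F_1 = (0) du + (3) dv
  For the y component: f_2(F) = -9*v; d F_2 = (2*v) du + (2*u) dv
Combining and collecting du, dv coefficients:
  coeff of du: -18*v^2
  coeff of dv: -24*u*v
F^* omega = (-18*v^2) du + (-24*u*v) dv.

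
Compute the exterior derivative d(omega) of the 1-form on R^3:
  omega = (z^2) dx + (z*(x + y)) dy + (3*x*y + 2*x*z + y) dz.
d(omega) = (z) dx ∧ dy + (3*y) dx ∧ dz + (2*x - y + 1) dy ∧ dz

For a 1-form omega = sum_i f_i dx_i, the exterior derivative is
  d(omega) = sum_{i < j} (∂f_j/∂x_i - ∂f_i/∂x_j) dx_i ∧ dx_j.
  coefficient of dx ∧ dy: ∂f_2/∂x - ∂f_1/∂y = ∂(z*(x + y))/∂x - ∂(z^2)/∂y = z
  coefficient of dx ∧ dz: ∂f_3/∂x - ∂f_1/∂z = ∂(3*x*y + 2*x*z + y)/∂x - ∂(z^2)/∂z = 3*y
  coefficient of dy ∧ dz: ∂f_3/∂y - ∂f_2/∂z = ∂(3*x*y + 2*x*z + y)/∂y - ∂(z*(x + y))/∂z = 2*x - y + 1
Assembling: d(omega) = (z) dx ∧ dy + (3*y) dx ∧ dz + (2*x - y + 1) dy ∧ dz.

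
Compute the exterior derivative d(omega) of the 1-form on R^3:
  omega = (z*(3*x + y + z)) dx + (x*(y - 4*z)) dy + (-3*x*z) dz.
d(omega) = (y - 5*z) dx ∧ dy + (-3*x - y - 5*z) dx ∧ dz + (4*x) dy ∧ dz

For a 1-form omega = sum_i f_i dx_i, the exterior derivative is
  d(omega) = sum_{i < j} (∂f_j/∂x_i - ∂f_i/∂x_j) dx_i ∧ dx_j.
  coefficient of dx ∧ dy: ∂f_2/∂x - ∂f_1/∂y = ∂(x*(y - 4*z))/∂x - ∂(z*(3*x + y + z))/∂y = y - 5*z
  coefficient of dx ∧ dz: ∂f_3/∂x - ∂f_1/∂z = ∂(-3*x*z)/∂x - ∂(z*(3*x + y + z))/∂z = -3*x - y - 5*z
  coefficient of dy ∧ dz: ∂f_3/∂y - ∂f_2/∂z = ∂(-3*x*z)/∂y - ∂(x*(y - 4*z))/∂z = 4*x
Assembling: d(omega) = (y - 5*z) dx ∧ dy + (-3*x - y - 5*z) dx ∧ dz + (4*x) dy ∧ dz.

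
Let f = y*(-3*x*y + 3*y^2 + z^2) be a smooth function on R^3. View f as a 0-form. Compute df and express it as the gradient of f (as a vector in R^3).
df = (-3*y^2) dx + (-6*x*y + 9*y^2 + z^2) dy + (2*y*z) dz; grad f = (-3*y^2, -6*x*y + 9*y^2 + z^2, 2*y*z)

For a 0-form f, d f = (∂f/∂x) dx + (∂f/∂y) dy + (∂f/∂z) dz. The components of the vector representation are exactly the entries of grad f in Cartesian coordinates:
  ∂f/∂x = -3*y^2
  ∂f/∂y = -6*x*y + 9*y^2 + z^2
  ∂f/∂z = 2*y*z.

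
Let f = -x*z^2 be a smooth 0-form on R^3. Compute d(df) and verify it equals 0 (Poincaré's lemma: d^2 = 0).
d(df) = 0

Step 1: df = sum_i (∂f/∂x_i) dx_i = (-z^2) dx + (0) dy + (-2*x*z) dz.
Step 2: Apply d again. Using the 1-form formula, the coefficient of dx ∧ dy in d(df) is ∂^2 f/∂x ∂y - ∂^2 f/∂y ∂x = (0) - (0) = 0 (equality of mixed partials for smooth f).
Similarly for dx ∧ dz and dy ∧ dz — all coefficients vanish. So d(df) = 0.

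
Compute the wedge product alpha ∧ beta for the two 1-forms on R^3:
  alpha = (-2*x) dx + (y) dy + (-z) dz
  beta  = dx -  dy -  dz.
alpha ∧ beta = (2*x - y) dx ∧ dy + (2*x + z) dx ∧ dz + (-y - z) dy ∧ dz

Distribute the wedge, using dx_i ∧ dx_j = -dx_j ∧ dx_i and dx_i ∧ dx_i = 0. For each pair (i, j) with i < j, the coefficient of dx_i ∧ dx_j in alpha ∧ beta is (alpha_i * beta_j - alpha_j * beta_i). Collecting: alpha ∧ beta = (2*x - y) dx ∧ dy + (2*x + z) dx ∧ dz + (-y - z) dy ∧ dz.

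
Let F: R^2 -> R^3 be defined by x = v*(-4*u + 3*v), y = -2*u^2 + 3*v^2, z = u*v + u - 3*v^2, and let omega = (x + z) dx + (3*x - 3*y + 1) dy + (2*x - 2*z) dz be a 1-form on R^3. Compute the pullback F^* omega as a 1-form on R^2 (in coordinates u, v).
F^* omega = (-24*u^3 + 48*u^2*v + 2*u*v^2 - 16*u*v - 6*u + 12*v^3 + 12*v^2) du + (38*u^2*v - 6*u^2 - 18*u*v^2 + 18*u*v - 72*v^3 + 6*v) dv

Using F^*(f dg) = (f ∘ F) d(g ∘ F), substitute each coordinate x_i by F_i(u, v) in f_i, and replace dx_i by d F_i = (∂F_i/∂u) du + (∂F_i/∂v) dv.
  For the x component: f_1(F) = u*(1 - 3*v); d F_1 = (-4*v) du + (-4*u + 6*v) dv
  For the y component: f_2(F) = 6*u^2 - 12*u*v + 1; d F_2 = (-4*u) du + (6*v) dv
  For the z component: f_3(F) = -10*u*v - 2*u + 12*v^2; d F_3 = (v + 1) du + (u - 6*v) dv
Combining and collecting du, dv coefficients:
  coeff of du: -24*u^3 + 48*u^2*v + 2*u*v^2 - 16*u*v - 6*u + 12*v^3 + 12*v^2
  coeff of dv: 38*u^2*v - 6*u^2 - 18*u*v^2 + 18*u*v - 72*v^3 + 6*v
F^* omega = (-24*u^3 + 48*u^2*v + 2*u*v^2 - 16*u*v - 6*u + 12*v^3 + 12*v^2) du + (38*u^2*v - 6*u^2 - 18*u*v^2 + 18*u*v - 72*v^3 + 6*v) dv.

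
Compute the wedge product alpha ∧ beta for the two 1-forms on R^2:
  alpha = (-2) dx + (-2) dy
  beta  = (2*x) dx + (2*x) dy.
alpha ∧ beta = 0

Distribute the wedge, using dx_i ∧ dx_j = -dx_j ∧ dx_i and dx_i ∧ dx_i = 0. For each pair (i, j) with i < j, the coefficient of dx_i ∧ dx_j in alpha ∧ beta is (alpha_i * beta_j - alpha_j * beta_i). Collecting: alpha ∧ beta = 0.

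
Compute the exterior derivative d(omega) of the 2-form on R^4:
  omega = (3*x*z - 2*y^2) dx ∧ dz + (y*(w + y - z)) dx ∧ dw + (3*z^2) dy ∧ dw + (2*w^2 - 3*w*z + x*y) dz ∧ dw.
d(omega) = (4*y) dx ∧ dy ∧ dz + (-w - 2*y + z) dx ∧ dy ∧ dw + (2*y) dx ∧ dz ∧ dw + (x - 6*z) dy ∧ dz ∧ dw

For a 2-form omega = sum_{i<j} g_{ij} dx_i ∧ dx_j, the exterior derivative is
  d(omega) = sum_{i<j} d(g_{ij}) ∧ dx_i ∧ dx_j = sum_{i<j, k} (∂g_{ij}/∂x_k) dx_k ∧ dx_i ∧ dx_j.
Expand each term, using dx_k ∧ dx_i ∧ dx_j = sgn(permutation) dx_{(a)} ∧ dx_{(b)} ∧ dx_{(c)} with (a < b < c) sorted:
  d(3*x*z - 2*y^2) includes (∂/∂y)(3*x*z - 2*y^2) dy = (-4*y) dy, which multiplied by dx ∧ dz gives (4*y) dx ∧ dy ∧ dz
  d(y*(w + y - z)) includes (∂/∂y)(y*(w + y - z)) dy = (w + 2*y - z) dy, which multiplied by dx ∧ dw gives (-w - 2*y + z) dx ∧ dy ∧ dw
  d(y*(w + y - z)) includes (∂/∂z)(y*(w + y - z)) dz = (-y) dz, which multiplied by dx ∧ dw gives (y) dx ∧ dz ∧ dw
  d(3*z^2) includes (∂/∂z)(3*z^2) dz = (6*z) dz, which multiplied by dy ∧ dw gives (-6*z) dy ∧ dz ∧ dw
  d(2*w^2 - 3*w*z + x*y) includes (∂/∂x)(2*w^2 - 3*w*z + x*y) dx = (y) dx, which multiplied by dz ∧ dw gives (y) dx ∧ dz ∧ dw
  d(2*w^2 - 3*w*z + x*y) includes (∂/∂y)(2*w^2 - 3*w*z + x*y) dy = (x) dy, which multiplied by dz ∧ dw gives (x) dy ∧ dz ∧ dw
Collecting like 3-forms: d(omega) = (4*y) dx ∧ dy ∧ dz + (-w - 2*y + z) dx ∧ dy ∧ dw + (2*y) dx ∧ dz ∧ dw + (x - 6*z) dy ∧ dz ∧ dw.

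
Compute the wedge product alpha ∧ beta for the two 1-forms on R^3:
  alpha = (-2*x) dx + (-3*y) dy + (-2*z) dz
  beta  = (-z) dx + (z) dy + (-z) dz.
alpha ∧ beta = (-z*(2*x + 3*y)) dx ∧ dy + (2*z*(x - z)) dx ∧ dz + (z*(3*y + 2*z)) dy ∧ dz

Distribute the wedge, using dx_i ∧ dx_j = -dx_j ∧ dx_i and dx_i ∧ dx_i = 0. For each pair (i, j) with i < j, the coefficient of dx_i ∧ dx_j in alpha ∧ beta is (alpha_i * beta_j - alpha_j * beta_i). Collecting: alpha ∧ beta = (-z*(2*x + 3*y)) dx ∧ dy + (2*z*(x - z)) dx ∧ dz + (z*(3*y + 2*z)) dy ∧ dz.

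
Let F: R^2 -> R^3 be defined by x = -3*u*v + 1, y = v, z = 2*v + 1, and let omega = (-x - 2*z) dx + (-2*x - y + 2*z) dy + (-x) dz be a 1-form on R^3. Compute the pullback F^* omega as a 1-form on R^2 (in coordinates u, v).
F^* omega = (3*v*(-3*u*v + 4*v + 3)) du + (-9*u^2*v + 24*u*v + 9*u + 3*v - 2) dv

Using F^*(f dg) = (f ∘ F) d(g ∘ F), substitute each coordinate x_i by F_i(u, v) in f_i, and replace dx_i by d F_i = (∂F_i/∂u) du + (∂F_i/∂v) dv.
  For the x component: f_1(F) = 3*u*v - 4*v - 3; d F_1 = (-3*v) du + (-3*u) dv
  For the y component: f_2(F) = 3*v*(2*u + 1); d F_2 = (0) du + (1) dv
  For the z component: f_3(F) = 3*u*v - 1; d F_3 = (0) du + (2) dv
Combining and collecting du, dv coefficients:
  coeff of du: 3*v*(-3*u*v + 4*v + 3)
  coeff of dv: -9*u^2*v + 24*u*v + 9*u + 3*v - 2
F^* omega = (3*v*(-3*u*v + 4*v + 3)) du + (-9*u^2*v + 24*u*v + 9*u + 3*v - 2) dv.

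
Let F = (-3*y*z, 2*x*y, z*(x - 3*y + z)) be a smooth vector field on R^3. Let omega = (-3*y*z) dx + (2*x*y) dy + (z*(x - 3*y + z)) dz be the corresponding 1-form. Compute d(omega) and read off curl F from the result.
d(omega) = (-3*z) dy ∧ dz + (-3*y - z) dz ∧ dx + (2*y + 3*z) dx ∧ dy; curl F = (-3*z, -3*y - z, 2*y + 3*z)

d omega = sum_{i<j} (∂f_j/∂x_i - ∂f_i/∂x_j) dx_i ∧ dx_j. Under the identification (dy ∧ dz, dz ∧ dx, dx ∧ dy) ↔ (e_x, e_y, e_z), the coefficients are exactly the components of curl F. Compute:
  ∂R/∂y - ∂Q/∂z = (-3*z) - (0) = -3*z
  ∂P/∂z - ∂R/∂x = (-3*y) - (z) = -3*y - z
  ∂Q/∂x - ∂P/∂y = (2*y) - (-3*z) = 2*y + 3*z.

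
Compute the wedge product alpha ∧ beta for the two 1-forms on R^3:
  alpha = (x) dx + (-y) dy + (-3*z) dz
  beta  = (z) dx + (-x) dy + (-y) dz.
alpha ∧ beta = (-x^2 + y*z) dx ∧ dy + (-x*y + 3*z^2) dx ∧ dz + (-3*x*z + y^2) dy ∧ dz

Distribute the wedge, using dx_i ∧ dx_j = -dx_j ∧ dx_i and dx_i ∧ dx_i = 0. For each pair (i, j) with i < j, the coefficient of dx_i ∧ dx_j in alpha ∧ beta is (alpha_i * beta_j - alpha_j * beta_i). Collecting: alpha ∧ beta = (-x^2 + y*z) dx ∧ dy + (-x*y + 3*z^2) dx ∧ dz + (-3*x*z + y^2) dy ∧ dz.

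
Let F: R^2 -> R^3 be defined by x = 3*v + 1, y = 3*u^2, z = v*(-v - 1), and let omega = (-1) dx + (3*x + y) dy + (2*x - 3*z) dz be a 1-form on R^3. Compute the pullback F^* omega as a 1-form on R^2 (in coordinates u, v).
F^* omega = (18*u*(u^2 + 3*v + 1)) du + (-6*v^3 - 21*v^2 - 13*v - 5) dv

Using F^*(f dg) = (f ∘ F) d(g ∘ F), substitute each coordinate x_i by F_i(u, v) in f_i, and replace dx_i by d F_i = (∂F_i/∂u) du + (∂F_i/∂v) dv.
  For the x component: f_1(F) = -1; d F_1 = (0) du + (3) dv
  For the y component: f_2(F) = 3*u^2 + 9*v + 3; d F_2 = (6*u) du + (0) dv
  For the z component: f_3(F) = 3*v^2 + 9*v + 2; d F_3 = (0) du + (-2*v - 1) dv
Combining and collecting du, dv coefficients:
  coeff of du: 18*u*(u^2 + 3*v + 1)
  coeff of dv: -6*v^3 - 21*v^2 - 13*v - 5
F^* omega = (18*u*(u^2 + 3*v + 1)) du + (-6*v^3 - 21*v^2 - 13*v - 5) dv.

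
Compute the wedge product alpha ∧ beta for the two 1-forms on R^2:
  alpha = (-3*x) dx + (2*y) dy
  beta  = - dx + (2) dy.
alpha ∧ beta = (-6*x + 2*y) dx ∧ dy

Distribute the wedge, using dx_i ∧ dx_j = -dx_j ∧ dx_i and dx_i ∧ dx_i = 0. For each pair (i, j) with i < j, the coefficient of dx_i ∧ dx_j in alpha ∧ beta is (alpha_i * beta_j - alpha_j * beta_i). Collecting: alpha ∧ beta = (-6*x + 2*y) dx ∧ dy.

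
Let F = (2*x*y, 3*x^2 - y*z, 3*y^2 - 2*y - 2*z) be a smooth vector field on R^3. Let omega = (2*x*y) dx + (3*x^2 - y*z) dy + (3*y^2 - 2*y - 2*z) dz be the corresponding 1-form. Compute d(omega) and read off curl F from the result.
d(omega) = (7*y - 2) dy ∧ dz + (0) dz ∧ dx + (4*x) dx ∧ dy; curl F = (7*y - 2, 0, 4*x)

d omega = sum_{i<j} (∂f_j/∂x_i - ∂f_i/∂x_j) dx_i ∧ dx_j. Under the identification (dy ∧ dz, dz ∧ dx, dx ∧ dy) ↔ (e_x, e_y, e_z), the coefficients are exactly the components of curl F. Compute:
  ∂R/∂y - ∂Q/∂z = (6*y - 2) - (-y) = 7*y - 2
  ∂P/∂z - ∂R/∂x = (0) - (0) = 0
  ∂Q/∂x - ∂P/∂y = (6*x) - (2*x) = 4*x.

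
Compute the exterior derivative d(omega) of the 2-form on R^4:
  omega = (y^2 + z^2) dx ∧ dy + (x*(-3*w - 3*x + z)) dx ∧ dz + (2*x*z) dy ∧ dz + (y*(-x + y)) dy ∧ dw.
d(omega) = (4*z) dx ∧ dy ∧ dz + (-3*x) dx ∧ dz ∧ dw + (-y) dx ∧ dy ∧ dw

For a 2-form omega = sum_{i<j} g_{ij} dx_i ∧ dx_j, the exterior derivative is
  d(omega) = sum_{i<j} d(g_{ij}) ∧ dx_i ∧ dx_j = sum_{i<j, k} (∂g_{ij}/∂x_k) dx_k ∧ dx_i ∧ dx_j.
Expand each term, using dx_k ∧ dx_i ∧ dx_j = sgn(permutation) dx_{(a)} ∧ dx_{(b)} ∧ dx_{(c)} with (a < b < c) sorted:
  d(y^2 + z^2) includes (∂/∂z)(y^2 + z^2) dz = (2*z) dz, which multiplied by dx ∧ dy gives (2*z) dx ∧ dy ∧ dz
  d(x*(-3*w - 3*x + z)) includes (∂/∂w)(x*(-3*w - 3*x + z)) dw = (-3*x) dw, which multiplied by dx ∧ dz gives (-3*x) dx ∧ dz ∧ dw
  d(2*x*z) includes (∂/∂x)(2*x*z) dx = (2*z) dx, which multiplied by dy ∧ dz gives (2*z) dx ∧ dy ∧ dz
  d(y*(-x + y)) includes (∂/∂x)(y*(-x + y)) dx = (-y) dx, which multiplied by dy ∧ dw gives (-y) dx ∧ dy ∧ dw
Collecting like 3-forms: d(omega) = (4*z) dx ∧ dy ∧ dz + (-3*x) dx ∧ dz ∧ dw + (-y) dx ∧ dy ∧ dw.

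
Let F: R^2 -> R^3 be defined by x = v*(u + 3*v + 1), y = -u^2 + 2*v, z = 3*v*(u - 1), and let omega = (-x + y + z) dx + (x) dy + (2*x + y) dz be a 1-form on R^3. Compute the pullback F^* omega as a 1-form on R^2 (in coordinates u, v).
F^* omega = (v*(-6*u^2 + 2*u*v - 2*u + 15*v^2 + 10*v)) du + (-4*u^3 + 2*u^2*v + 2*u^2 + 27*u*v^2 + 8*u*v - 18*v^3 - 27*v^2 - 12*v) dv

Using F^*(f dg) = (f ∘ F) d(g ∘ F), substitute each coordinate x_i by F_i(u, v) in f_i, and replace dx_i by d F_i = (∂F_i/∂u) du + (∂F_i/∂v) dv.
  For the x component: f_1(F) = -u^2 + 2*u*v - 3*v^2 - 2*v; d F_1 = (v) du + (u + 6*v + 1) dv
  For the y component: f_2(F) = v*(u + 3*v + 1); d F_2 = (-2*u) du + (2) dv
  For the z component: f_3(F) = -u^2 + 2*u*v + 6*v^2 + 4*v; d F_3 = (3*v) du + (3*u - 3) dv
Combining and collecting du, dv coefficients:
  coeff of du: v*(-6*u^2 + 2*u*v - 2*u + 15*v^2 + 10*v)
  coeff of dv: -4*u^3 + 2*u^2*v + 2*u^2 + 27*u*v^2 + 8*u*v - 18*v^3 - 27*v^2 - 12*v
F^* omega = (v*(-6*u^2 + 2*u*v - 2*u + 15*v^2 + 10*v)) du + (-4*u^3 + 2*u^2*v + 2*u^2 + 27*u*v^2 + 8*u*v - 18*v^3 - 27*v^2 - 12*v) dv.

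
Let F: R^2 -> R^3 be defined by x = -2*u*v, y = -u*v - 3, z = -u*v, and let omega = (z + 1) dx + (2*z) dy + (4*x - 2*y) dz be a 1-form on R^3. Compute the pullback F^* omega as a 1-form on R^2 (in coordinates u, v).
F^* omega = (2*v*(5*u*v - 4)) du + (2*u*(5*u*v - 4)) dv

Using F^*(f dg) = (f ∘ F) d(g ∘ F), substitute each coordinate x_i by F_i(u, v) in f_i, and replace dx_i by d F_i = (∂F_i/∂u) du + (∂F_i/∂v) dv.
  For the x component: f_1(F) = -u*v + 1; d F_1 = (-2*v) du + (-2*u) dv
  For the y component: f_2(F) = -2*u*v; d F_2 = (-v) du + (-u) dv
  For the z component: f_3(F) = -6*u*v + 6; d F_3 = (-v) du + (-u) dv
Combining and collecting du, dv coefficients:
  coeff of du: 2*v*(5*u*v - 4)
  coeff of dv: 2*u*(5*u*v - 4)
F^* omega = (2*v*(5*u*v - 4)) du + (2*u*(5*u*v - 4)) dv.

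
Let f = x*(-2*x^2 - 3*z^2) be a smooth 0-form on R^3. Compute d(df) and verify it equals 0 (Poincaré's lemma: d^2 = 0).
d(df) = 0

Step 1: df = sum_i (∂f/∂x_i) dx_i = (-6*x^2 - 3*z^2) dx + (0) dy + (-6*x*z) dz.
Step 2: Apply d again. Using the 1-form formula, the coefficient of dx ∧ dy in d(df) is ∂^2 f/∂x ∂y - ∂^2 f/∂y ∂x = (0) - (0) = 0 (equality of mixed partials for smooth f).
Similarly for dx ∧ dz and dy ∧ dz — all coefficients vanish. So d(df) = 0.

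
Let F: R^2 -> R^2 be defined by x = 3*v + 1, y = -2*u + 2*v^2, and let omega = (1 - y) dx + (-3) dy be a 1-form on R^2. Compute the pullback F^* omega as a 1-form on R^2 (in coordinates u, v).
F^* omega = (6) du + (6*u - 6*v^2 - 12*v + 3) dv

Using F^*(f dg) = (f ∘ F) d(g ∘ F), substitute each coordinate x_i by F_i(u, v) in f_i, and replace dx_i by d F_i = (∂F_i/∂u) du + (∂F_i/∂v) dv.
  For the x component: f_1(F) = 2*u - 2*v^2 + 1; d F_1 = (0) du + (3) dv
  For the y component: f_2(F) = -3; d F_2 = (-2) du + (4*v) dv
Combining and collecting du, dv coefficients:
  coeff of du: 6
  coeff of dv: 6*u - 6*v^2 - 12*v + 3
F^* omega = (6) du + (6*u - 6*v^2 - 12*v + 3) dv.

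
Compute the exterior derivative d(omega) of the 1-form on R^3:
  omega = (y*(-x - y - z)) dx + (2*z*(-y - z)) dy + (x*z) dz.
d(omega) = (x + 2*y + z) dx ∧ dy + (y + z) dx ∧ dz + (2*y + 4*z) dy ∧ dz

For a 1-form omega = sum_i f_i dx_i, the exterior derivative is
  d(omega) = sum_{i < j} (∂f_j/∂x_i - ∂f_i/∂x_j) dx_i ∧ dx_j.
  coefficient of dx ∧ dy: ∂f_2/∂x - ∂f_1/∂y = ∂(2*z*(-y - z))/∂x - ∂(y*(-x - y - z))/∂y = x + 2*y + z
  coefficient of dx ∧ dz: ∂f_3/∂x - ∂f_1/∂z = ∂(x*z)/∂x - ∂(y*(-x - y - z))/∂z = y + z
  coefficient of dy ∧ dz: ∂f_3/∂y - ∂f_2/∂z = ∂(x*z)/∂y - ∂(2*z*(-y - z))/∂z = 2*y + 4*z
Assembling: d(omega) = (x + 2*y + z) dx ∧ dy + (y + z) dx ∧ dz + (2*y + 4*z) dy ∧ dz.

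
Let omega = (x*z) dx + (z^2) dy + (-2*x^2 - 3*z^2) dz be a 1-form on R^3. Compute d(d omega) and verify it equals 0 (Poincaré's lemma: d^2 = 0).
d(d omega) = 0

Step 1: d omega = sum_{i<j} (∂f_j/∂x_i - ∂f_i/∂x_j) dx_i ∧ dx_j:
  coeff of dx ∧ dy: 0
  coeff of dx ∧ dz: -5*x
  coeff of dy ∧ dz: -2*z
Step 2: Apply d again to each 2-form coefficient. The only possible 3-form in R^3 is dx ∧ dy ∧ dz, with coefficient
  ∂(coeff of dy∧dz)/∂x - ∂(coeff of dx∧dz)/∂y + ∂(coeff of dx∧dy)/∂z
  = ∂/∂x (-2*z) - ∂/∂y (-5*x) + ∂/∂z (0).
Each of these terms simplifies to sums of mixed partials that cancel in pairs. The result is 0 (by equality of mixed partials for smooth functions — Schwarz / Clairaut).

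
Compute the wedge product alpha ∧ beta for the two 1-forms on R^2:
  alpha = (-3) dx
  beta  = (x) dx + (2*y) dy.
alpha ∧ beta = (-6*y) dx ∧ dy

Distribute the wedge, using dx_i ∧ dx_j = -dx_j ∧ dx_i and dx_i ∧ dx_i = 0. For each pair (i, j) with i < j, the coefficient of dx_i ∧ dx_j in alpha ∧ beta is (alpha_i * beta_j - alpha_j * beta_i). Collecting: alpha ∧ beta = (-6*y) dx ∧ dy.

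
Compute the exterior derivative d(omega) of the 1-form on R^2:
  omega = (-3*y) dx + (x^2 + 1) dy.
d(omega) = (2*x + 3) dx ∧ dy

For a 1-form omega = sum_i f_i dx_i, the exterior derivative is
  d(omega) = sum_{i < j} (∂f_j/∂x_i - ∂f_i/∂x_j) dx_i ∧ dx_j.
  coefficient of dx ∧ dy: ∂f_2/∂x - ∂f_1/∂y = ∂(x^2 + 1)/∂x - ∂(-3*y)/∂y = 2*x + 3
Assembling: d(omega) = (2*x + 3) dx ∧ dy.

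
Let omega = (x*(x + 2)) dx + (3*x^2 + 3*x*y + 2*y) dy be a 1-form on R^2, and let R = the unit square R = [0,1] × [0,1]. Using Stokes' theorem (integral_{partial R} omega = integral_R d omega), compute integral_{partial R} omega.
integral_(partial R) omega = 9/2

Stokes: integral_partial_R omega = integral_R d omega with d omega = (∂Q/∂x - ∂P/∂y) dx ∧ dy.
  ∂Q/∂x = 6*x + 3*y
  ∂P/∂y = 0
  integrand = ∂Q/∂x - ∂P/∂y = 6*x + 3*y.
Integrating over R: integral_0^1 integral_0^1 (6*x + 3*y) dx dy = 9/2.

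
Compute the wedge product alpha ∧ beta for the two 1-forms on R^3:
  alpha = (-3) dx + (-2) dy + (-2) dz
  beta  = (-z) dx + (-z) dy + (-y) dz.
alpha ∧ beta = (z) dx ∧ dy + (3*y - 2*z) dx ∧ dz + (2*y - 2*z) dy ∧ dz

Distribute the wedge, using dx_i ∧ dx_j = -dx_j ∧ dx_i and dx_i ∧ dx_i = 0. For each pair (i, j) with i < j, the coefficient of dx_i ∧ dx_j in alpha ∧ beta is (alpha_i * beta_j - alpha_j * beta_i). Collecting: alpha ∧ beta = (z) dx ∧ dy + (3*y - 2*z) dx ∧ dz + (2*y - 2*z) dy ∧ dz.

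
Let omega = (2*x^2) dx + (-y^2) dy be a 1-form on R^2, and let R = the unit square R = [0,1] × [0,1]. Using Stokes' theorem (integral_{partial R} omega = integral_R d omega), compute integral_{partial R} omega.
integral_(partial R) omega = 0

Stokes: integral_partial_R omega = integral_R d omega with d omega = (∂Q/∂x - ∂P/∂y) dx ∧ dy.
  ∂Q/∂x = 0
  ∂P/∂y = 0
  integrand = ∂Q/∂x - ∂P/∂y = 0.
Integrating over R: integral_0^1 integral_0^1 (0) dx dy = 0.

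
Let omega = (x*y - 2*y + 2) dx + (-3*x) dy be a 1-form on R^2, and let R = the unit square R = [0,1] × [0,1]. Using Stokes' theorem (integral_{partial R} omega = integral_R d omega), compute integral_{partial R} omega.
integral_(partial R) omega = -3/2

Stokes: integral_partial_R omega = integral_R d omega with d omega = (∂Q/∂x - ∂P/∂y) dx ∧ dy.
  ∂Q/∂x = -3
  ∂P/∂y = x - 2
  integrand = ∂Q/∂x - ∂P/∂y = -x - 1.
Integrating over R: integral_0^1 integral_0^1 (-x - 1) dx dy = -3/2.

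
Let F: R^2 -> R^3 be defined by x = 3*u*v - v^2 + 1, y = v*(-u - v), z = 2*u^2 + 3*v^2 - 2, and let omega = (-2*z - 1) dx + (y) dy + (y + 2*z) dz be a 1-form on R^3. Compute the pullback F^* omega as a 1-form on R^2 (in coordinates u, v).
F^* omega = (16*u^3 - 16*u^2*v + 21*u*v^2 - 16*u - 17*v^3 + 9*v) du + (-12*u^3 + 33*u^2*v - 21*u*v^2 + 9*u + 44*v^3 - 30*v) dv

Using F^*(f dg) = (f ∘ F) d(g ∘ F), substitute each coordinate x_i by F_i(u, v) in f_i, and replace dx_i by d F_i = (∂F_i/∂u) du + (∂F_i/∂v) dv.
  For the x component: f_1(F) = -4*u^2 - 6*v^2 + 3; d F_1 = (3*v) du + (3*u - 2*v) dv
  For the y component: f_2(F) = v*(-u - v); d F_2 = (-v) du + (-u - 2*v) dv
  For the z component: f_3(F) = 4*u^2 - u*v + 5*v^2 - 4; d F_3 = (4*u) du + (6*v) dv
Combining and collecting du, dv coefficients:
  coeff of du: 16*u^3 - 16*u^2*v + 21*u*v^2 - 16*u - 17*v^3 + 9*v
  coeff of dv: -12*u^3 + 33*u^2*v - 21*u*v^2 + 9*u + 44*v^3 - 30*v
F^* omega = (16*u^3 - 16*u^2*v + 21*u*v^2 - 16*u - 17*v^3 + 9*v) du + (-12*u^3 + 33*u^2*v - 21*u*v^2 + 9*u + 44*v^3 - 30*v) dv.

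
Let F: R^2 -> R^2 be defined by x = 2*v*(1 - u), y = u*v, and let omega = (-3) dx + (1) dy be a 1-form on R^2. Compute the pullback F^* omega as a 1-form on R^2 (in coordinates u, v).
F^* omega = (7*v) du + (7*u - 6) dv

Using F^*(f dg) = (f ∘ F) d(g ∘ F), substitute each coordinate x_i by F_i(u, v) in f_i, and replace dx_i by d F_i = (∂F_i/∂u) du + (∂F_i/∂v) dv.
  For the x component: f_1(F) = -3; d F_1 = (-2*v) du + (2 - 2*u) dv
  For the y component: f_2(F) = 1; d F_2 = (v) du + (u) dv
Combining and collecting du, dv coefficients:
  coeff of du: 7*v
  coeff of dv: 7*u - 6
F^* omega = (7*v) du + (7*u - 6) dv.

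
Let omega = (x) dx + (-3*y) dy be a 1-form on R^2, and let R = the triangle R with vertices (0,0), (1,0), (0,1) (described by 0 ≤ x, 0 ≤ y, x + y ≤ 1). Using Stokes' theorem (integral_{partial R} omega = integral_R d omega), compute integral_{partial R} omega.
integral_(partial R) omega = 0

Stokes: integral_partial_R omega = integral_R d omega with d omega = (∂Q/∂x - ∂P/∂y) dx ∧ dy.
  ∂Q/∂x = 0
  ∂P/∂y = 0
  integrand = ∂Q/∂x - ∂P/∂y = 0.
Integrating over R: integral_0^1 integral_0^{1-x} (0) dy dx = 0.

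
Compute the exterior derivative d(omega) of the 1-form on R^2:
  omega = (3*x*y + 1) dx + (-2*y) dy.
d(omega) = (-3*x) dx ∧ dy

For a 1-form omega = sum_i f_i dx_i, the exterior derivative is
  d(omega) = sum_{i < j} (∂f_j/∂x_i - ∂f_i/∂x_j) dx_i ∧ dx_j.
  coefficient of dx ∧ dy: ∂f_2/∂x - ∂f_1/∂y = ∂(-2*y)/∂x - ∂(3*x*y + 1)/∂y = -3*x
Assembling: d(omega) = (-3*x) dx ∧ dy.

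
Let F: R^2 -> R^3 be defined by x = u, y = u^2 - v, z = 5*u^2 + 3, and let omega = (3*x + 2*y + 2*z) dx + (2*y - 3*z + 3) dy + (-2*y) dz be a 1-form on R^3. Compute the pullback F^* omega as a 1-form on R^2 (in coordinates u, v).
F^* omega = (-46*u^3 + 12*u^2 + 16*u*v - 9*u - 2*v + 6) du + (13*u^2 + 2*v + 6) dv

Using F^*(f dg) = (f ∘ F) d(g ∘ F), substitute each coordinate x_i by F_i(u, v) in f_i, and replace dx_i by d F_i = (∂F_i/∂u) du + (∂F_i/∂v) dv.
  For the x component: f_1(F) = 12*u^2 + 3*u - 2*v + 6; d F_1 = (1) du + (0) dv
  For the y component: f_2(F) = -13*u^2 - 2*v - 6; d F_2 = (2*u) du + (-1) dv
  For the z component: f_3(F) = -2*u^2 + 2*v; d F_3 = (10*u) du + (0) dv
Combining and collecting du, dv coefficients:
  coeff of du: -46*u^3 + 12*u^2 + 16*u*v - 9*u - 2*v + 6
  coeff of dv: 13*u^2 + 2*v + 6
F^* omega = (-46*u^3 + 12*u^2 + 16*u*v - 9*u - 2*v + 6) du + (13*u^2 + 2*v + 6) dv.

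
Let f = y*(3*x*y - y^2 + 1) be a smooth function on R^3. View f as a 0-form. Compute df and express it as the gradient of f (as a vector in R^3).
df = (3*y^2) dx + (6*x*y - 3*y^2 + 1) dy + (0) dz; grad f = (3*y^2, 6*x*y - 3*y^2 + 1, 0)

For a 0-form f, d f = (∂f/∂x) dx + (∂f/∂y) dy + (∂f/∂z) dz. The components of the vector representation are exactly the entries of grad f in Cartesian coordinates:
  ∂f/∂x = 3*y^2
  ∂f/∂y = 6*x*y - 3*y^2 + 1
  ∂f/∂z = 0.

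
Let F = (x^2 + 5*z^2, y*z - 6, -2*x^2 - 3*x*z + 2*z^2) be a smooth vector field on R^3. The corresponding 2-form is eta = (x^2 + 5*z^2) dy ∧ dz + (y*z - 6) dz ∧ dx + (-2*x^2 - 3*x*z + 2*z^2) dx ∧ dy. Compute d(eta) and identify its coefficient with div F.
d(eta) = (-x + 5*z) dx ∧ dy ∧ dz; div F = -x + 5*z

For a 2-form in R^3 of the form above, applying d gives a 3-form with coefficient ∂P/∂x + ∂Q/∂y + ∂R/∂z:
  ∂P/∂x = 2*x
  ∂Q/∂y = z
  ∂R/∂z = -3*x + 4*z
Sum = -x + 5*z, which is exactly div F.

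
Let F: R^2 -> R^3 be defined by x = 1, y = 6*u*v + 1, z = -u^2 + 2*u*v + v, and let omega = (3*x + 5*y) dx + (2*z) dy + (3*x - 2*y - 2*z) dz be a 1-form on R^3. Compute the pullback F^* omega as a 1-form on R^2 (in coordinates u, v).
F^* omega = (-4*u^3 + 24*u^2*v - 8*u*v^2 + 4*u*v - 2*u + 8*v^2 + 2*v) du + (-8*u^3 - 8*u^2*v + 2*u^2 - 8*u*v + 2*u - 2*v + 1) dv

Using F^*(f dg) = (f ∘ F) d(g ∘ F), substitute each coordinate x_i by F_i(u, v) in f_i, and replace dx_i by d F_i = (∂F_i/∂u) du + (∂F_i/∂v) dv.
  For the x component: f_1(F) = 30*u*v + 8; d F_1 = (0) du + (0) dv
  For the y component: f_2(F) = -2*u^2 + 4*u*v + 2*v; d F_2 = (6*v) du + (6*u) dv
  For the z component: f_3(F) = 2*u^2 - 16*u*v - 2*v + 1; d F_3 = (-2*u + 2*v) du + (2*u + 1) dv
Combining and collecting du, dv coefficients:
  coeff of du: -4*u^3 + 24*u^2*v - 8*u*v^2 + 4*u*v - 2*u + 8*v^2 + 2*v
  coeff of dv: -8*u^3 - 8*u^2*v + 2*u^2 - 8*u*v + 2*u - 2*v + 1
F^* omega = (-4*u^3 + 24*u^2*v - 8*u*v^2 + 4*u*v - 2*u + 8*v^2 + 2*v) du + (-8*u^3 - 8*u^2*v + 2*u^2 - 8*u*v + 2*u - 2*v + 1) dv.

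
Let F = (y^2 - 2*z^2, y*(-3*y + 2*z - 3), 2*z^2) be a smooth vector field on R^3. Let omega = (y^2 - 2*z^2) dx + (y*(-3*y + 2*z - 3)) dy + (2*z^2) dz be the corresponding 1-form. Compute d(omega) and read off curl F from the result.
d(omega) = (-2*y) dy ∧ dz + (-4*z) dz ∧ dx + (-2*y) dx ∧ dy; curl F = (-2*y, -4*z, -2*y)

d omega = sum_{i<j} (∂f_j/∂x_i - ∂f_i/∂x_j) dx_i ∧ dx_j. Under the identification (dy ∧ dz, dz ∧ dx, dx ∧ dy) ↔ (e_x, e_y, e_z), the coefficients are exactly the components of curl F. Compute:
  ∂R/∂y - ∂Q/∂z = (0) - (2*y) = -2*y
  ∂P/∂z - ∂R/∂x = (-4*z) - (0) = -4*z
  ∂Q/∂x - ∂P/∂y = (0) - (2*y) = -2*y.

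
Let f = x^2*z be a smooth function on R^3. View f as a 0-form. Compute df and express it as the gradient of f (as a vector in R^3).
df = (2*x*z) dx + (0) dy + (x^2) dz; grad f = (2*x*z, 0, x^2)

For a 0-form f, d f = (∂f/∂x) dx + (∂f/∂y) dy + (∂f/∂z) dz. The components of the vector representation are exactly the entries of grad f in Cartesian coordinates:
  ∂f/∂x = 2*x*z
  ∂f/∂y = 0
  ∂f/∂z = x^2.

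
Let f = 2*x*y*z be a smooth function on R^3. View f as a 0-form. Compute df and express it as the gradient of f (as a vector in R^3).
df = (2*y*z) dx + (2*x*z) dy + (2*x*y) dz; grad f = (2*y*z, 2*x*z, 2*x*y)

For a 0-form f, d f = (∂f/∂x) dx + (∂f/∂y) dy + (∂f/∂z) dz. The components of the vector representation are exactly the entries of grad f in Cartesian coordinates:
  ∂f/∂x = 2*y*z
  ∂f/∂y = 2*x*z
  ∂f/∂z = 2*x*y.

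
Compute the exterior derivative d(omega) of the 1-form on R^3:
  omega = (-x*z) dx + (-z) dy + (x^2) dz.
d(omega) = (3*x) dx ∧ dz + (1) dy ∧ dz

For a 1-form omega = sum_i f_i dx_i, the exterior derivative is
  d(omega) = sum_{i < j} (∂f_j/∂x_i - ∂f_i/∂x_j) dx_i ∧ dx_j.
  coefficient of dx ∧ dz: ∂f_3/∂x - ∂f_1/∂z = ∂(x^2)/∂x - ∂(-x*z)/∂z = 3*x
  coefficient of dy ∧ dz: ∂f_3/∂y - ∂f_2/∂z = ∂(x^2)/∂y - ∂(-z)/∂z = 1
Assembling: d(omega) = (3*x) dx ∧ dz + (1) dy ∧ dz.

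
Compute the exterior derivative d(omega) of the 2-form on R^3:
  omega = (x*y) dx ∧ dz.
d(omega) = (-x) dx ∧ dy ∧ dz

For a 2-form omega = sum_{i<j} g_{ij} dx_i ∧ dx_j, the exterior derivative is
  d(omega) = sum_{i<j} d(g_{ij}) ∧ dx_i ∧ dx_j = sum_{i<j, k} (∂g_{ij}/∂x_k) dx_k ∧ dx_i ∧ dx_j.
Expand each term, using dx_k ∧ dx_i ∧ dx_j = sgn(permutation) dx_{(a)} ∧ dx_{(b)} ∧ dx_{(c)} with (a < b < c) sorted:
  d(x*y) includes (∂/∂y)(x*y) dy = (x) dy, which multiplied by dx ∧ dz gives (-x) dx ∧ dy ∧ dz
Collecting like 3-forms: d(omega) = (-x) dx ∧ dy ∧ dz.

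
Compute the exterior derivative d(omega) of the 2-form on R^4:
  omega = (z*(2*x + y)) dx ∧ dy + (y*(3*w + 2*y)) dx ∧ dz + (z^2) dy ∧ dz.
d(omega) = (-3*w + 2*x - 3*y) dx ∧ dy ∧ dz + (3*y) dx ∧ dz ∧ dw

For a 2-form omega = sum_{i<j} g_{ij} dx_i ∧ dx_j, the exterior derivative is
  d(omega) = sum_{i<j} d(g_{ij}) ∧ dx_i ∧ dx_j = sum_{i<j, k} (∂g_{ij}/∂x_k) dx_k ∧ dx_i ∧ dx_j.
Expand each term, using dx_k ∧ dx_i ∧ dx_j = sgn(permutation) dx_{(a)} ∧ dx_{(b)} ∧ dx_{(c)} with (a < b < c) sorted:
  d(z*(2*x + y)) includes (∂/∂z)(z*(2*x + y)) dz = (2*x + y) dz, which multiplied by dx ∧ dy gives (2*x + y) dx ∧ dy ∧ dz
  d(y*(3*w + 2*y)) includes (∂/∂y)(y*(3*w + 2*y)) dy = (3*w + 4*y) dy, which multiplied by dx ∧ dz gives (-3*w - 4*y) dx ∧ dy ∧ dz
  d(y*(3*w + 2*y)) includes (∂/∂w)(y*(3*w + 2*y)) dw = (3*y) dw, which multiplied by dx ∧ dz gives (3*y) dx ∧ dz ∧ dw
Collecting like 3-forms: d(omega) = (-3*w + 2*x - 3*y) dx ∧ dy ∧ dz + (3*y) dx ∧ dz ∧ dw.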